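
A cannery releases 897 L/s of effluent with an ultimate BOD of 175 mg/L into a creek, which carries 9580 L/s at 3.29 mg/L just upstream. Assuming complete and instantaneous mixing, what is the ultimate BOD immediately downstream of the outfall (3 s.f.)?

18.0 mg/L

Flow-weighted mixing: C = (Q_r C_r + Q_w C_w)/(Q_r + Q_w)
= (9580×3.29 + 897×175)/(9580 + 897) = 188500/10480 = 17.99 mg/L.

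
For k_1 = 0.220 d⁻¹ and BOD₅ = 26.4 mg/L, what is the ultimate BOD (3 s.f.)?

L₀ ≈ 39.6 mg/L

BOD₅ = L₀(1 − e^(−5k_1)) ⇒ L₀ = BOD₅ / (1 − e^(−5×0.220))
= 26.4 / (1 − 0.3329) = 26.4 / 0.6671 = 39.57 mg/L.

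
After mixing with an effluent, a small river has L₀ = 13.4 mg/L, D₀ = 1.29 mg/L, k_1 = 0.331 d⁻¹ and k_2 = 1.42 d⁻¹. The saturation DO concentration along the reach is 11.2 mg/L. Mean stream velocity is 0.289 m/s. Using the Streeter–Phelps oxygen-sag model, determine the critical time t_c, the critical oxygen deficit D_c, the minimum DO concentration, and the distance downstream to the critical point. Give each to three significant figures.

t_c = [1/(k_2−k_1)] ln[(k_2/k_1)(1 − D₀(k_2−k_1)/(k_1 L₀))]
= [1/(1.42−0.331)] ln[(1.42/0.331)(1 − 1.29×1.089/(0.331×13.4))]
= (1/1.089) ln[4.290 × 0.6833] = 0.9183 × ln(2.931) = 0.9183 × 1.075 = 0.9875 d.
D_c = (k_1/k_2) L₀ e^(−k_1 t_c) = (0.331/1.42) × 13.4 × e^(−0.331×0.9875) = 0.2331 × 13.4 × 0.7212 = 2.253 mg/L.
Minimum DO = C_s − D_c = 11.2 − 2.253 = 8.947 mg/L.
x_c = v t_c = 0.289 m/s × 0.9875 d × 86400 s/d = 24660 m ≈ 24.7 km.

t_c ≈ 0.988 d; D_c ≈ 2.25 mg/L; min DO ≈ 8.95 mg/L; x_c ≈ 24.7 km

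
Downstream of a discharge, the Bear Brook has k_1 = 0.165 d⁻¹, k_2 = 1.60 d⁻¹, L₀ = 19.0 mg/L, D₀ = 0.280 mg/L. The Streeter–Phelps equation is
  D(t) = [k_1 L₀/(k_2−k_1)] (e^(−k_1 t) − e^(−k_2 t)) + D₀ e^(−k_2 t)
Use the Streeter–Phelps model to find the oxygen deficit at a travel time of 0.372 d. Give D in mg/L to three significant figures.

D ≈ 1.00 mg/L

k_1 L₀/(k_2−k_1) = 0.165×19.0/(1.60−0.165) = 3.135/1.435 = 2.185 mg/L.
e^(−k_1 t) = e^(−0.165×0.3720) = 0.9405; e^(−k_2 t) = e^(−1.60×0.3720) = 0.5515.
D = 2.185 × (0.9405 − 0.5515) + 0.280 × 0.5515 = 0.8499 + 0.1544 = 1.004 mg/L.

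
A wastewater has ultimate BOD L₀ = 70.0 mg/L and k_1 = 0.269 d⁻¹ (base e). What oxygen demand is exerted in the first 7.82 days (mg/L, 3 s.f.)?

y_t = L₀(1 − e^(−k_1 t)) = 70.0 × (1 − e^(−0.269×7.82))
= 70.0 × (1 − 0.1220) = 70.0 × 0.8780 = 61.46 mg/L.

y ≈ 61.5 mg/L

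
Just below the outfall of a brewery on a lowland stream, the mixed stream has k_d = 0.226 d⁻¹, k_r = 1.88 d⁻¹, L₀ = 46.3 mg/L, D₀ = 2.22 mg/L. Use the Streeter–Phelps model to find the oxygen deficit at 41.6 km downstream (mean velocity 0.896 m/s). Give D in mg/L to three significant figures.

D ≈ 4.11 mg/L

Travel time t = x/v = 41.6 km / (0.896 m/s) = 41600 m / 0.896 m/s = 46430 s = 0.5374 d.
k_d L₀/(k_r−k_d) = 0.226×46.3/(1.88−0.226) = 10.46/1.654 = 6.326 mg/L.
e^(−k_d t) = e^(−0.226×0.5374) = 0.8856; e^(−k_r t) = e^(−1.88×0.5374) = 0.3641.
D = 6.326 × (0.8856 − 0.3641) + 2.22 × 0.3641 = 3.299 + 0.8084 = 4.108 mg/L.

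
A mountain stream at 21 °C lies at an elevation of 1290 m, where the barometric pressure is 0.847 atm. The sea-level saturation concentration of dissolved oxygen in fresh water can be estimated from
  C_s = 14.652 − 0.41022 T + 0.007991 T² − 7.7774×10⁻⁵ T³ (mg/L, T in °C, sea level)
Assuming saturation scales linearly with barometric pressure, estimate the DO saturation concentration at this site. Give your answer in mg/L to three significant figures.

At sea level: C_s = 14.652 − 0.41022×21 + 0.007991×21² − 7.7774×10⁻⁵×21³ = 8.841 mg/L.
Pressure correction: C_s' = 8.841 × 0.847 = 7.488 mg/L.

C_s ≈ 7.49 mg/L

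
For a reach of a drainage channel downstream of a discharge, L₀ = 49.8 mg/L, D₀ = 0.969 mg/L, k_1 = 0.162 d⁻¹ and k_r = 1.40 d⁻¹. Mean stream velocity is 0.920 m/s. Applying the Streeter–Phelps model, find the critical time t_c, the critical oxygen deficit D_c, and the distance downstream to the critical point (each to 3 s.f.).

At the critical point dD/dt = 0, so k_1 L₀ e^(−k_1 t) = k_r D. Substituting D(t) from the Streeter–Phelps equation and solving for t gives
t_c = ln[(k_r/k_1)(1 − D₀(k_r−k_1)/(k_1 L₀))] / (k_r−k_1).
Here k_r−k_1 = 1.238 d⁻¹ and 1 − D₀(k_r−k_1)/(k_1 L₀) = 1 − 0.969×1.238/(0.162×49.8) = 0.8513, so
t_c = ln(8.642 × 0.8513) / 1.238 = 1.996 / 1.238 = 1.612 d.
D_c = (k_1/k_r) L₀ e^(−k_1 t_c) = (0.162/1.40) × 49.8 × e^(−0.162×1.612) = 0.1157 × 49.8 × 0.7702 = 4.438 mg/L.
x_c = v t_c = 0.920 m/s × 1.612 d × 86400 s/d = 128100 m ≈ 128 km.

t_c ≈ 1.61 d; D_c ≈ 4.44 mg/L; x_c ≈ 128 km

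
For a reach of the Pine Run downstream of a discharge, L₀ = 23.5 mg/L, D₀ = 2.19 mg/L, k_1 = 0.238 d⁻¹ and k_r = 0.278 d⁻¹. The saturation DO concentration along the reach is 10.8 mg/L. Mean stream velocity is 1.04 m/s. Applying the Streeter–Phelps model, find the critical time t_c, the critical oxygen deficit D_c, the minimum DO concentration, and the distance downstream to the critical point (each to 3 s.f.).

t_c ≈ 3.49 d; D_c ≈ 8.77 mg/L; min DO ≈ 2.03 mg/L; x_c ≈ 314 km

At the critical point dD/dt = 0, so k_1 L₀ e^(−k_1 t) = k_r D. Substituting D(t) from the Streeter–Phelps equation and solving for t gives
t_c = ln[(k_r/k_1)(1 − D₀(k_r−k_1)/(k_1 L₀))] / (k_r−k_1).
Here k_r−k_1 = 0.04000 d⁻¹ and 1 − D₀(k_r−k_1)/(k_1 L₀) = 1 − 2.19×0.04000/(0.238×23.5) = 0.9843, so
t_c = ln(1.168 × 0.9843) / 0.04000 = 0.1396 / 0.04000 = 3.489 d.
L(t_c) = L₀ e^(−k_1 t_c) = 23.5 × 0.4359 = 10.24 mg/L, and at the critical point k_r D_c = k_1 L, so D_c = (0.238/0.278) × 10.24 = 8.769 mg/L.
Minimum DO = C_s − D_c = 10.8 − 8.769 = 2.031 mg/L.
x_c = v t_c = 1.04 m/s × 3.489 d × 86400 s/d = 313500 m ≈ 314 km.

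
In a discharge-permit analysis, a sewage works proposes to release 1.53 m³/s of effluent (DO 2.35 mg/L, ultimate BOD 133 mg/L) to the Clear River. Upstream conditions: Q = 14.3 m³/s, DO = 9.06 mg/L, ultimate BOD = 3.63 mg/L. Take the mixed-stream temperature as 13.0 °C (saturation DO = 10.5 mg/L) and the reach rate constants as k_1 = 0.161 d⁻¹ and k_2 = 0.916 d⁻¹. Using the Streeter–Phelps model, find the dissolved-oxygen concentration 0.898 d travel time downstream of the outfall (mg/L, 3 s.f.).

DO ≈ 8.12 mg/L

Mixed DO = (14.3×9.06 + 1.53×2.35)/(14.3+1.53) = 133.2/15.83 = 8.411 mg/L.
Mixed L₀ = (14.3×3.63 + 1.53×133)/(15.83) = 255.4/15.83 = 16.13 mg/L.
Initial deficit D₀ = C_s − DO₀ = 10.5 − 8.411 = 2.089 mg/L.
D(0.898) = [0.161×16.13/(0.916−0.161)](e^(−0.161×0.898) − e^(−0.916×0.898)) + 2.089 e^(−0.916×0.898)
= 3.440 × (0.8654 − 0.4393) + 2.089 × 0.4393 = 2.383 mg/L.
DO = 10.5 − 2.383 = 8.117 mg/L.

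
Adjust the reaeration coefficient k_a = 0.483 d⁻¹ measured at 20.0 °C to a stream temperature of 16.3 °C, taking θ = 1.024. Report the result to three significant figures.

k_a ≈ 0.442 d⁻¹

k_a(T₂) = k_a(T₁) · θ^(T₂−T₁) = 0.483 × 1.024^(16.3−20.0)
= 0.483 × 1.024^-3.70 = 0.483 × 0.9160 = 0.4424 d⁻¹.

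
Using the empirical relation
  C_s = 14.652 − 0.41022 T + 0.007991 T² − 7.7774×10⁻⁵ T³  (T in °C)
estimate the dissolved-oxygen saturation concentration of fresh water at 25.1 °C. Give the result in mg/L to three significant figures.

C_s ≈ 8.16 mg/L

C_s = 14.652 − 0.41022×25.1 + 0.007991×25.1² − 7.7774×10⁻⁵×25.1³ = 8.160 mg/L.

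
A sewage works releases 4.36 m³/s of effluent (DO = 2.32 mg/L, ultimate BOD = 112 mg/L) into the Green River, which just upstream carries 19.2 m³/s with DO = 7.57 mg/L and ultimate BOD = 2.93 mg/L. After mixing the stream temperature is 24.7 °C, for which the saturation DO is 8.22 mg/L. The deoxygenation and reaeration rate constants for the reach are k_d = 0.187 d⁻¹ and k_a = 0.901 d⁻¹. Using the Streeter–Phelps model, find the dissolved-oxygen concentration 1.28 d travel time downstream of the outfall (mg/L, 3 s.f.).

DO ≈ 4.85 mg/L

Mixed DO = (19.2×7.57 + 4.36×2.32)/(19.2+4.36) = 155.5/23.56 = 6.598 mg/L.
Mixed L₀ = (19.2×2.93 + 4.36×112)/(23.56) = 544.6/23.56 = 23.11 mg/L.
Initial deficit D₀ = C_s − DO₀ = 8.22 − 6.598 = 1.622 mg/L.
D(1.28) = [0.187×23.11/(0.901−0.187)](e^(−0.187×1.28) − e^(−0.901×1.28)) + 1.622 e^(−0.901×1.28)
= 6.054 × (0.7871 − 0.3156) + 1.622 × 0.3156 = 3.366 mg/L.
DO = 8.22 − 3.366 = 4.854 mg/L.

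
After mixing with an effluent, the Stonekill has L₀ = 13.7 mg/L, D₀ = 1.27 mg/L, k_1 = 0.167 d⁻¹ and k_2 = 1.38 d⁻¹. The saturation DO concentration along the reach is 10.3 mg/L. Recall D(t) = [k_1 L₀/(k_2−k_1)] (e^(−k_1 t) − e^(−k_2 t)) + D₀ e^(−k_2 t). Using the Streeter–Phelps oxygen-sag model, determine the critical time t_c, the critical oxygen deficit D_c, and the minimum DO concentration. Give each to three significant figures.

t_c ≈ 0.819 d; D_c ≈ 1.45 mg/L; min DO ≈ 8.85 mg/L

At the critical point dD/dt = 0, so k_1 L₀ e^(−k_1 t) = k_2 D. Substituting D(t) from the Streeter–Phelps equation and solving for t gives
t_c = ln[(k_2/k_1)(1 − D₀(k_2−k_1)/(k_1 L₀))] / (k_2−k_1).
Here k_2−k_1 = 1.213 d⁻¹ and 1 − D₀(k_2−k_1)/(k_1 L₀) = 1 − 1.27×1.213/(0.167×13.7) = 0.3267, so
t_c = ln(8.263 × 0.3267) / 1.213 = 0.9930 / 1.213 = 0.8187 d.
D_c = (k_1/k_2) L₀ e^(−k_1 t_c) = (0.167/1.38) × 13.7 × e^(−0.167×0.8187) = 0.1210 × 13.7 × 0.8722 = 1.446 mg/L.
Minimum DO = C_s − D_c = 10.3 − 1.446 = 8.854 mg/L.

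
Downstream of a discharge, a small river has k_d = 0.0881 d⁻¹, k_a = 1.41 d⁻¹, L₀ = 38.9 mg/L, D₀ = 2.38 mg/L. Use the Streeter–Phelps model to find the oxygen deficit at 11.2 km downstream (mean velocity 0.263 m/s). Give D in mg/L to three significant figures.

Travel time t = x/v = 11.2 km / (0.263 m/s) = 11200 m / 0.263 m/s = 42590 s = 0.4929 d.
k_d L₀/(k_a−k_d) = 0.0881×38.9/(1.41−0.0881) = 3.427/1.322 = 2.593 mg/L.
e^(−k_d t) = e^(−0.0881×0.4929) = 0.9575; e^(−k_a t) = e^(−1.41×0.4929) = 0.4991.
D = 2.593 × (0.9575 − 0.4991) + 2.38 × 0.4991 = 1.188 + 1.188 = 2.376 mg/L.

D ≈ 2.38 mg/L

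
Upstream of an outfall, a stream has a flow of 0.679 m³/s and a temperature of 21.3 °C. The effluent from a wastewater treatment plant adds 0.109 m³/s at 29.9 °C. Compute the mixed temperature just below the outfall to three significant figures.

Flow-weighted mixing: C = (Q_r C_r + Q_w C_w)/(Q_r + Q_w)
= (0.679×21.3 + 0.109×29.9)/(0.679 + 0.109) = 17.72/0.7880 = 22.49 °C.

22.5 °C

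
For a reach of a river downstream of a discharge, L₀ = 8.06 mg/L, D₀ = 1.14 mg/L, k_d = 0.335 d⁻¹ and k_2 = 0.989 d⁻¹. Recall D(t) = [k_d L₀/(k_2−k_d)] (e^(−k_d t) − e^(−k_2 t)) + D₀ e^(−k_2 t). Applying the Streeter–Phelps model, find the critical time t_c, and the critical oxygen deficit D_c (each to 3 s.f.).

t_c ≈ 1.16 d; D_c ≈ 1.85 mg/L

At the critical point dD/dt = 0, so k_d L₀ e^(−k_d t) = k_2 D. Substituting D(t) from the Streeter–Phelps equation and solving for t gives
t_c = ln[(k_2/k_d)(1 − D₀(k_2−k_d)/(k_d L₀))] / (k_2−k_d).
Here k_2−k_d = 0.6540 d⁻¹ and 1 − D₀(k_2−k_d)/(k_d L₀) = 1 − 1.14×0.6540/(0.335×8.06) = 0.7239, so
t_c = ln(2.952 × 0.7239) / 0.6540 = 0.7594 / 0.6540 = 1.161 d.
D_c = (k_d/k_2) L₀ e^(−k_d t_c) = (0.335/0.989) × 8.06 × e^(−0.335×1.161) = 0.3387 × 8.06 × 0.6777 = 1.850 mg/L.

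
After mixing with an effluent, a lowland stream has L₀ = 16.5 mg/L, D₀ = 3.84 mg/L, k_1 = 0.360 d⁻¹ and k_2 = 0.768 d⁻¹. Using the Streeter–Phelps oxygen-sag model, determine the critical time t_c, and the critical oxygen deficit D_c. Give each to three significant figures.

With k_2/k_1 = 2.133 and 1 − D₀(k_2−k_1)/(k_1 L₀) = 0.7362,
t_c = ln(2.133 × 0.7362) / (0.768 − 0.360) = ln(1.571) / 0.4080 = 0.4515/0.4080 = 1.107 d.
L(t_c) = L₀ e^(−k_1 t_c) = 16.5 × 0.6714 = 11.08 mg/L, and at the critical point k_2 D_c = k_1 L, so D_c = (0.360/0.768) × 11.08 = 5.193 mg/L.

t_c ≈ 1.11 d; D_c ≈ 5.19 mg/L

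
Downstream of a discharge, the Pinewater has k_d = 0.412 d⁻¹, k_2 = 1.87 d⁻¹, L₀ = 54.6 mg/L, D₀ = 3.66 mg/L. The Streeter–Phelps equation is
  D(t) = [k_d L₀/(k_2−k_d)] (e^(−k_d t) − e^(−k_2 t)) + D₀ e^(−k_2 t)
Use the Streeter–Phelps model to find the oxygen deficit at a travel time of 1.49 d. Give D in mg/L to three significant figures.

D ≈ 7.63 mg/L

k_d L₀/(k_2−k_d) = 0.412×54.6/(1.87−0.412) = 22.50/1.458 = 15.43 mg/L.
e^(−k_d t) = e^(−0.412×1.490) = 0.5412; e^(−k_2 t) = e^(−1.87×1.490) = 0.06165.
D = 15.43 × (0.5412 − 0.06165) + 3.66 × 0.06165 = 7.400 + 0.2256 = 7.625 mg/L.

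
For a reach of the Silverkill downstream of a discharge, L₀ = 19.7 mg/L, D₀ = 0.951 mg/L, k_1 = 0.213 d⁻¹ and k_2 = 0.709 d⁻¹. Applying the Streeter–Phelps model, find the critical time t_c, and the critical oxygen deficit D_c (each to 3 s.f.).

At the critical point dD/dt = 0, so k_1 L₀ e^(−k_1 t) = k_2 D. Substituting D(t) from the Streeter–Phelps equation and solving for t gives
t_c = ln[(k_2/k_1)(1 − D₀(k_2−k_1)/(k_1 L₀))] / (k_2−k_1).
Here k_2−k_1 = 0.4960 d⁻¹ and 1 − D₀(k_2−k_1)/(k_1 L₀) = 1 − 0.951×0.4960/(0.213×19.7) = 0.8876, so
t_c = ln(3.329 × 0.8876) / 0.4960 = 1.083 / 0.4960 = 2.184 d.
D_c = (k_1/k_2) L₀ e^(−k_1 t_c) = (0.213/0.709) × 19.7 × e^(−0.213×2.184) = 0.3004 × 19.7 × 0.6280 = 3.717 mg/L.

t_c ≈ 2.18 d; D_c ≈ 3.72 mg/L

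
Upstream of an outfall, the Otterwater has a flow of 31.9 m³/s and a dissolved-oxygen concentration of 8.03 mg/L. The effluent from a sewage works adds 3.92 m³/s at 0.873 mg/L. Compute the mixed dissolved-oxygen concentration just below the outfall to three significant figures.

7.25 mg/L

Flow-weighted mixing: C = (Q_r C_r + Q_w C_w)/(Q_r + Q_w)
= (31.9×8.03 + 3.92×0.873)/(31.9 + 3.92) = 259.6/35.82 = 7.247 mg/L.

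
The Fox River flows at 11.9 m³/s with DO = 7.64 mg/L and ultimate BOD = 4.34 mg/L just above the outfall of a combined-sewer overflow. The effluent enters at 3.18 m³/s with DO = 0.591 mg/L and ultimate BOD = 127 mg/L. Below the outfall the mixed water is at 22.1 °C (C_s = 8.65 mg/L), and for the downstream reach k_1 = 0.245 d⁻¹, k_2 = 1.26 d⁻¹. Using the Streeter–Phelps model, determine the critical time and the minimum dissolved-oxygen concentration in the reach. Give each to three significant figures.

Mixed DO = (11.9×7.64 + 3.18×0.591)/(11.9+3.18) = 92.80/15.08 = 6.154 mg/L.
Mixed L₀ = (11.9×4.34 + 3.18×127)/(15.08) = 455.5/15.08 = 30.21 mg/L.
Initial deficit D₀ = C_s − DO₀ = 8.65 − 6.154 = 2.496 mg/L.
t_c = (1/1.015) ln[(1.26/0.245)(1 − 2.496×1.015/(0.245×30.21))] = 0.9852 × ln(3.382) = 1.200 d.
D_c = (0.245/1.26) × 30.21 × e^(−0.245×1.200) = 0.1944 × 30.21 × 0.7452 = 4.377 mg/L.
Minimum DO = 8.65 − 4.377 = 4.273 mg/L.

t_c ≈ 1.20 d; minimum DO ≈ 4.27 mg/L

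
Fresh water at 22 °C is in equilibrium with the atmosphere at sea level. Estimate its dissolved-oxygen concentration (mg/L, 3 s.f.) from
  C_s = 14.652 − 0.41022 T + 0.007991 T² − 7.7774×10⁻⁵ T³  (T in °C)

C_s ≈ 8.67 mg/L

C_s = 14.652 − 0.41022×22 + 0.007991×22² − 7.7774×10⁻⁵×22³ = 8.667 mg/L.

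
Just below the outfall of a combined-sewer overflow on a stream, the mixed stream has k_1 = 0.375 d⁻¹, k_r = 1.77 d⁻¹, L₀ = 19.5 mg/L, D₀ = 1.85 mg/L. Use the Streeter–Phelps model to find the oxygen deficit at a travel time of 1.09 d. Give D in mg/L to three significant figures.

D ≈ 2.99 mg/L

k_1 L₀/(k_r−k_1) = 0.375×19.5/(1.77−0.375) = 7.312/1.395 = 5.242 mg/L.
e^(−k_1 t) = e^(−0.375×1.090) = 0.6645; e^(−k_r t) = e^(−1.77×1.090) = 0.1452.
D = 5.242 × (0.6645 − 0.1452) + 1.85 × 0.1452 = 2.722 + 0.2687 = 2.990 mg/L.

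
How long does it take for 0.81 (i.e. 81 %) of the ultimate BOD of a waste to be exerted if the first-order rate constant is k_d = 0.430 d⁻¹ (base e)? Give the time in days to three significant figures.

y/L₀ = 1 − e^(−k_d t) = 0.81 ⇒ e^(−k_d t) = 0.190
t = −ln(0.190) / 0.430 = 1.661 / 0.430 = 3.862 d.

t ≈ 3.86 d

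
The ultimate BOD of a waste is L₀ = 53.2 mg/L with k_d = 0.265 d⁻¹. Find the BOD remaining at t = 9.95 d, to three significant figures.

L ≈ 3.81 mg/L

L_t = L₀ e^(−k_d t) = 53.2 × e^(−0.265×9.95) = 53.2 × 0.07159 = 3.809 mg/L.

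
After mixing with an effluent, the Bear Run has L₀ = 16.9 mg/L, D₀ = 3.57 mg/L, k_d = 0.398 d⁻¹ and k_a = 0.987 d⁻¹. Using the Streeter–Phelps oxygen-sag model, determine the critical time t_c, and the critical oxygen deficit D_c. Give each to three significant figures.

t_c ≈ 0.906 d; D_c ≈ 4.75 mg/L

At the critical point dD/dt = 0, so k_d L₀ e^(−k_d t) = k_a D. Substituting D(t) from the Streeter–Phelps equation and solving for t gives
t_c = ln[(k_a/k_d)(1 − D₀(k_a−k_d)/(k_d L₀))] / (k_a−k_d).
Here k_a−k_d = 0.5890 d⁻¹ and 1 − D₀(k_a−k_d)/(k_d L₀) = 1 − 3.57×0.5890/(0.398×16.9) = 0.6874, so
t_c = ln(2.480 × 0.6874) / 0.5890 = 0.5334 / 0.5890 = 0.9055 d.
D_c = (k_d/k_a) L₀ e^(−k_d t_c) = (0.398/0.987) × 16.9 × e^(−0.398×0.9055) = 0.4032 × 16.9 × 0.6974 = 4.753 mg/L.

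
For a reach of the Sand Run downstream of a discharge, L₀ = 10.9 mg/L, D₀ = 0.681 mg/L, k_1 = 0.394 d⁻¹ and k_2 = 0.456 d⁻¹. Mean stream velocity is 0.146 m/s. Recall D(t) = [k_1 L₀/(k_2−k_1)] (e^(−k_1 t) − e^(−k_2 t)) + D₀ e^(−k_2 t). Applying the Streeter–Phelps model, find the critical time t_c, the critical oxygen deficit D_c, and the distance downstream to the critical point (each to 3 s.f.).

t_c ≈ 2.20 d; D_c ≈ 3.96 mg/L; x_c ≈ 27.7 km

With k_2/k_1 = 1.157 and 1 − D₀(k_2−k_1)/(k_1 L₀) = 0.9902,
t_c = ln(1.157 × 0.9902) / (0.456 − 0.394) = ln(1.146) / 0.06200 = 0.1363/0.06200 = 2.198 d.
L(t_c) = L₀ e^(−k_1 t_c) = 10.9 × 0.4207 = 4.585 mg/L, and at the critical point k_2 D_c = k_1 L, so D_c = (0.394/0.456) × 4.585 = 3.962 mg/L.
x_c = v t_c = 0.146 m/s × 2.198 d × 86400 s/d = 27720 m ≈ 27.7 km.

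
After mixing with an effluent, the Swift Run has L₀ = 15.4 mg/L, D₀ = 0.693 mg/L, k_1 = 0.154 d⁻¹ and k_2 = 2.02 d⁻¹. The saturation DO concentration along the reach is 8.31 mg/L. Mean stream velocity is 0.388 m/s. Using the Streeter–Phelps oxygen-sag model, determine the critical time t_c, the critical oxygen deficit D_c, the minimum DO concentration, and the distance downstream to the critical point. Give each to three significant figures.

t_c = [1/(k_2−k_1)] ln[(k_2/k_1)(1 − D₀(k_2−k_1)/(k_1 L₀))]
= [1/(2.02−0.154)] ln[(2.02/0.154)(1 − 0.693×1.866/(0.154×15.4))]
= (1/1.866) ln[13.12 × 0.4547] = 0.5359 × ln(5.965) = 0.5359 × 1.786 = 0.9571 d.
L(t_c) = L₀ e^(−k_1 t_c) = 15.4 × 0.8630 = 13.29 mg/L, and at the critical point k_2 D_c = k_1 L, so D_c = (0.154/2.02) × 13.29 = 1.013 mg/L.
Minimum DO = C_s − D_c = 8.31 − 1.013 = 7.297 mg/L.
x_c = v t_c = 0.388 m/s × 0.9571 d × 86400 s/d = 32080 m ≈ 32.1 km.

t_c ≈ 0.957 d; D_c ≈ 1.01 mg/L; min DO ≈ 7.30 mg/L; x_c ≈ 32.1 km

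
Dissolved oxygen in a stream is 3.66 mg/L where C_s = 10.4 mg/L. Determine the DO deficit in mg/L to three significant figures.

D ≈ 6.74 mg/L

D = C_s − C = 10.4 − 3.66 = 6.74 mg/L.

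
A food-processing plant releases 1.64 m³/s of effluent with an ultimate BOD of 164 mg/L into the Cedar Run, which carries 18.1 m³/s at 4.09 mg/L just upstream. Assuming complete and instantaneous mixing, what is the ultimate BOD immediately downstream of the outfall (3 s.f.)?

Flow-weighted mixing: C = (Q_r C_r + Q_w C_w)/(Q_r + Q_w)
= (18.1×4.09 + 1.64×164)/(18.1 + 1.64) = 343.0/19.74 = 17.38 mg/L.

17.4 mg/L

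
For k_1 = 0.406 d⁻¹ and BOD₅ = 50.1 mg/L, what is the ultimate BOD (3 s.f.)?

BOD₅ = L₀(1 − e^(−5k_1)) ⇒ L₀ = BOD₅ / (1 − e^(−5×0.406))
= 50.1 / (1 − 0.1313) = 50.1 / 0.8687 = 57.67 mg/L.

L₀ ≈ 57.7 mg/L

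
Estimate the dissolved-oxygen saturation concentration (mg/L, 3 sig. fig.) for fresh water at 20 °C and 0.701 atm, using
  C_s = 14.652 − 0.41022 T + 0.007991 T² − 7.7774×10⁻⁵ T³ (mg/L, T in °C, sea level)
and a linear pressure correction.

C_s ≈ 6.32 mg/L

At sea level: C_s = 14.652 − 0.41022×20 + 0.007991×20² − 7.7774×10⁻⁵×20³ = 9.022 mg/L.
Pressure correction: C_s' = 9.022 × 0.701 = 6.324 mg/L.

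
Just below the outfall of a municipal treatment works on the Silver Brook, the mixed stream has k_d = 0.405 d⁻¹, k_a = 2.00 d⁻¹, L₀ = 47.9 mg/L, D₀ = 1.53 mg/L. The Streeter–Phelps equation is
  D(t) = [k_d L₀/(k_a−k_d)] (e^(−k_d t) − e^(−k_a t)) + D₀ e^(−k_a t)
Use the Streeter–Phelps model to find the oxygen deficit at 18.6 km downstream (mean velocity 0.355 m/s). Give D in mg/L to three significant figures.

Travel time t = x/v = 18.6 km / (0.355 m/s) = 18600 m / 0.355 m/s = 52390 s = 0.6064 d.
k_d L₀/(k_a−k_d) = 0.405×47.9/(2.00−0.405) = 19.40/1.595 = 12.16 mg/L.
e^(−k_d t) = e^(−0.405×0.6064) = 0.7822; e^(−k_a t) = e^(−2.00×0.6064) = 0.2974.
D = 12.16 × (0.7822 − 0.2974) + 1.53 × 0.2974 = 5.897 + 0.4550 = 6.352 mg/L.

D ≈ 6.35 mg/L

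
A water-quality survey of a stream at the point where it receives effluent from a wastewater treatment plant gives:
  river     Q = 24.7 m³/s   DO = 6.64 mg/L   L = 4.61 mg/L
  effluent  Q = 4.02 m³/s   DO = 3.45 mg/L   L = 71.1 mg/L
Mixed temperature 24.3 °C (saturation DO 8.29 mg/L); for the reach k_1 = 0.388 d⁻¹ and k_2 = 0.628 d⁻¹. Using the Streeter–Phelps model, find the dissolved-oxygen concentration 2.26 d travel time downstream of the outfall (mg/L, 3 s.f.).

Mixed DO = (24.7×6.64 + 4.02×3.45)/(24.7+4.02) = 177.9/28.72 = 6.193 mg/L.
Mixed L₀ = (24.7×4.61 + 4.02×71.1)/(28.72) = 399.7/28.72 = 13.92 mg/L.
Initial deficit D₀ = C_s − DO₀ = 8.29 − 6.193 = 2.097 mg/L.
D(2.26) = [0.388×13.92/(0.628−0.388)](e^(−0.388×2.26) − e^(−0.628×2.26)) + 2.097 e^(−0.628×2.26)
= 22.50 × (0.4161 − 0.2419) + 2.097 × 0.2419 = 4.426 mg/L.
DO = 8.29 − 4.426 = 3.864 mg/L.

DO ≈ 3.86 mg/L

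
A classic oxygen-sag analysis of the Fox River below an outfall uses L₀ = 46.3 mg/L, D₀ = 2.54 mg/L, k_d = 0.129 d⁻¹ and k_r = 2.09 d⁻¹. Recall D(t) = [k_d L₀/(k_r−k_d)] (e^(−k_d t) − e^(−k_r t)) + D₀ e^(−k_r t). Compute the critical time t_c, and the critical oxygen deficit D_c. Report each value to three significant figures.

With k_r/k_d = 16.20 and 1 − D₀(k_r−k_d)/(k_d L₀) = 0.1660,
t_c = ln(16.20 × 0.1660) / (2.09 − 0.129) = ln(2.690) / 1.961 = 0.9896/1.961 = 0.5047 d.
L(t_c) = L₀ e^(−k_d t_c) = 46.3 × 0.9370 = 43.38 mg/L, and at the critical point k_r D_c = k_d L, so D_c = (0.129/2.09) × 43.38 = 2.678 mg/L.

t_c ≈ 0.505 d; D_c ≈ 2.68 mg/L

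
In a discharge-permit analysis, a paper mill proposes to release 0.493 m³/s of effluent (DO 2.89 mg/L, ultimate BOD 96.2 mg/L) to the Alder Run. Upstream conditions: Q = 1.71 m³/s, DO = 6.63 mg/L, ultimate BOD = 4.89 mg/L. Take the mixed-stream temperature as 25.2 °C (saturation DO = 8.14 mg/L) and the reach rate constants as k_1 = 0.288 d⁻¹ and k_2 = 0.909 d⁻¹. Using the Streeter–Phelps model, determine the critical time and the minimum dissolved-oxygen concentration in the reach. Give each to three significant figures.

t_c ≈ 1.49 d; minimum DO ≈ 2.92 mg/L

Mixed DO = (1.71×6.63 + 0.493×2.89)/(1.71+0.493) = 12.76/2.203 = 5.793 mg/L.
Mixed L₀ = (1.71×4.89 + 0.493×96.2)/(2.203) = 55.79/2.203 = 25.32 mg/L.
Initial deficit D₀ = C_s − DO₀ = 8.14 − 5.793 = 2.347 mg/L.
t_c = (1/0.6210) ln[(0.909/0.288)(1 − 2.347×0.6210/(0.288×25.32))] = 1.610 × ln(2.526) = 1.492 d.
D_c = (0.288/0.909) × 25.32 × e^(−0.288×1.492) = 0.3168 × 25.32 × 0.6507 = 5.221 mg/L.
Minimum DO = 8.14 − 5.221 = 2.919 mg/L.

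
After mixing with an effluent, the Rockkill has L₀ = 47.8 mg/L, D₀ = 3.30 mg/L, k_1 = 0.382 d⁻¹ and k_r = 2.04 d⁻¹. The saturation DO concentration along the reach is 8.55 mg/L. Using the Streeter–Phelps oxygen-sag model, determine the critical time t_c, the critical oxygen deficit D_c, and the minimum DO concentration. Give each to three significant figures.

At the critical point dD/dt = 0, so k_1 L₀ e^(−k_1 t) = k_r D. Substituting D(t) from the Streeter–Phelps equation and solving for t gives
t_c = ln[(k_r/k_1)(1 − D₀(k_r−k_1)/(k_1 L₀))] / (k_r−k_1).
Here k_r−k_1 = 1.658 d⁻¹ and 1 − D₀(k_r−k_1)/(k_1 L₀) = 1 − 3.30×1.658/(0.382×47.8) = 0.7004, so
t_c = ln(5.340 × 0.7004) / 1.658 = 1.319 / 1.658 = 0.7956 d.
L(t_c) = L₀ e^(−k_1 t_c) = 47.8 × 0.7379 = 35.27 mg/L, and at the critical point k_r D_c = k_1 L, so D_c = (0.382/2.04) × 35.27 = 6.605 mg/L.
Minimum DO = C_s − D_c = 8.55 − 6.605 = 1.945 mg/L.

t_c ≈ 0.796 d; D_c ≈ 6.60 mg/L; min DO ≈ 1.95 mg/L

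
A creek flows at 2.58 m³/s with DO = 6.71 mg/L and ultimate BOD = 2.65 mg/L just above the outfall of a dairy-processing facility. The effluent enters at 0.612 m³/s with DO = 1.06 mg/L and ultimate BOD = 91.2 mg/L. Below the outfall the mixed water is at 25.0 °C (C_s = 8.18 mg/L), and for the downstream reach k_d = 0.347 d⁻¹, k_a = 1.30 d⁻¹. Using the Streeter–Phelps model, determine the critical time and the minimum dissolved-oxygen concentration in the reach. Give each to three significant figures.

Mixed DO = (2.58×6.71 + 0.612×1.06)/(2.58+0.612) = 17.96/3.192 = 5.627 mg/L.
Mixed L₀ = (2.58×2.65 + 0.612×91.2)/(3.192) = 62.65/3.192 = 19.63 mg/L.
Initial deficit D₀ = C_s − DO₀ = 8.18 − 5.627 = 2.553 mg/L.
t_c = (1/0.9530) ln[(1.30/0.347)(1 − 2.553×0.9530/(0.347×19.63))] = 1.049 × ln(2.408) = 0.9221 d.
D_c = (0.347/1.30) × 19.63 × e^(−0.347×0.9221) = 0.2669 × 19.63 × 0.7262 = 3.804 mg/L.
Minimum DO = 8.18 − 3.804 = 4.376 mg/L.

t_c ≈ 0.922 d; minimum DO ≈ 4.38 mg/L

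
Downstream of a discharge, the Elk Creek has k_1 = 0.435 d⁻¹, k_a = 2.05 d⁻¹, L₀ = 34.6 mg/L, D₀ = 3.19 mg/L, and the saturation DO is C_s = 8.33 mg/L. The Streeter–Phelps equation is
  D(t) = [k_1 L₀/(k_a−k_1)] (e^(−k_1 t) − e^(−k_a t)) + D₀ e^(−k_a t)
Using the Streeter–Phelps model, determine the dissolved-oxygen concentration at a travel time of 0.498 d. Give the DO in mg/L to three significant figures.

k_1 L₀/(k_a−k_1) = 0.435×34.6/(2.05−0.435) = 15.05/1.615 = 9.320 mg/L.
e^(−k_1 t) = e^(−0.435×0.4980) = 0.8052; e^(−k_a t) = e^(−2.05×0.4980) = 0.3603.
D = 9.320 × (0.8052 − 0.3603) + 3.19 × 0.3603 = 4.147 + 1.149 = 5.296 mg/L.
DO = C_s − D = 8.33 − 5.296 = 3.034 mg/L.

DO ≈ 3.03 mg/L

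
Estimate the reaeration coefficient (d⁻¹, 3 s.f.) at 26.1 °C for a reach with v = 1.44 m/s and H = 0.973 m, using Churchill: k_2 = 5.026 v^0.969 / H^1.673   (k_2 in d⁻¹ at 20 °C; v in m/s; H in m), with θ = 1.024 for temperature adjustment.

k_2(20) = 5.026 × 1.44^0.969 / 0.973^1.673 = 5.026 × 1.424 / 0.9552 = 7.491 d⁻¹.
k_2(26.1) = 7.491 × 1.024^(26.1−20) = 7.491 × 1.156 = 8.658 d⁻¹.

k_2 ≈ 8.66 d⁻¹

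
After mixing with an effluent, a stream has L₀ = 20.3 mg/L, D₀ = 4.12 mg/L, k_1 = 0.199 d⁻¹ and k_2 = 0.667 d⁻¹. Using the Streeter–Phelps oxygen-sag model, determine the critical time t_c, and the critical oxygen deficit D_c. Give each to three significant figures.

At the critical point dD/dt = 0, so k_1 L₀ e^(−k_1 t) = k_2 D. Substituting D(t) from the Streeter–Phelps equation and solving for t gives
t_c = ln[(k_2/k_1)(1 − D₀(k_2−k_1)/(k_1 L₀))] / (k_2−k_1).
Here k_2−k_1 = 0.4680 d⁻¹ and 1 − D₀(k_2−k_1)/(k_1 L₀) = 1 − 4.12×0.4680/(0.199×20.3) = 0.5227, so
t_c = ln(3.352 × 0.5227) / 0.4680 = 0.5607 / 0.4680 = 1.198 d.
L(t_c) = L₀ e^(−k_1 t_c) = 20.3 × 0.7879 = 15.99 mg/L, and at the critical point k_2 D_c = k_1 L, so D_c = (0.199/0.667) × 15.99 = 4.772 mg/L.

t_c ≈ 1.20 d; D_c ≈ 4.77 mg/L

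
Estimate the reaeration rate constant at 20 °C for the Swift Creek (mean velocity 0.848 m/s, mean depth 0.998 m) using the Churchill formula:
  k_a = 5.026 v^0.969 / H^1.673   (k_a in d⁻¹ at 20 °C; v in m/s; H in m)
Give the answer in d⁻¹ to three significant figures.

k_a ≈ 4.30 d⁻¹

k_a = 5.026 × 0.848^0.969 / 0.998^1.673 = 5.026 × 0.8523 / 0.9967 = 4.298 d⁻¹.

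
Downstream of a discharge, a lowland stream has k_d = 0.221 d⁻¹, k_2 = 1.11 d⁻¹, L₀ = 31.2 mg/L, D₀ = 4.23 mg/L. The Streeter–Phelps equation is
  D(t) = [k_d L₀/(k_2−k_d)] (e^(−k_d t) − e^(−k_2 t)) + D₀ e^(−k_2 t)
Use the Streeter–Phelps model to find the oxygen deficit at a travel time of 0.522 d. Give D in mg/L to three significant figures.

D ≈ 4.94 mg/L

k_d L₀/(k_2−k_d) = 0.221×31.2/(1.11−0.221) = 6.895/0.8890 = 7.756 mg/L.
e^(−k_d t) = e^(−0.221×0.5220) = 0.8910; e^(−k_2 t) = e^(−1.11×0.5220) = 0.5602.
D = 7.756 × (0.8910 − 0.5602) + 4.23 × 0.5602 = 2.566 + 2.370 = 4.936 mg/L.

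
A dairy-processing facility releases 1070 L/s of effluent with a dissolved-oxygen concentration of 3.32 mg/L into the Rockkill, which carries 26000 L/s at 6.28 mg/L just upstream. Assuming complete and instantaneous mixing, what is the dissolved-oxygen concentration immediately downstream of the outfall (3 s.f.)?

6.16 mg/L

Flow-weighted mixing: C = (Q_r C_r + Q_w C_w)/(Q_r + Q_w)
= (26000×6.28 + 1070×3.32)/(26000 + 1070) = 166800/27070 = 6.163 mg/L.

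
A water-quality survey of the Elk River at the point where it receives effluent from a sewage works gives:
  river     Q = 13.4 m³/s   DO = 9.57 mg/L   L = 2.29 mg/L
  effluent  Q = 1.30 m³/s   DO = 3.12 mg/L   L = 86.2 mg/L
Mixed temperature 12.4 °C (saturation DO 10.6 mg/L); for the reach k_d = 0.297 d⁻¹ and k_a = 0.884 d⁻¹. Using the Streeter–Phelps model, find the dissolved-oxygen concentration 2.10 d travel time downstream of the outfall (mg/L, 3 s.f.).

Mixed DO = (13.4×9.57 + 1.30×3.12)/(13.4+1.30) = 132.3/14.70 = 9.000 mg/L.
Mixed L₀ = (13.4×2.29 + 1.30×86.2)/(14.70) = 142.7/14.70 = 9.711 mg/L.
Initial deficit D₀ = C_s − DO₀ = 10.6 − 9.000 = 1.600 mg/L.
D(2.10) = [0.297×9.711/(0.884−0.297)](e^(−0.297×2.10) − e^(−0.884×2.10)) + 1.600 e^(−0.884×2.10)
= 4.913 × (0.5360 − 0.1562) + 1.600 × 0.1562 = 2.116 mg/L.
DO = 10.6 − 2.116 = 8.484 mg/L.

DO ≈ 8.48 mg/L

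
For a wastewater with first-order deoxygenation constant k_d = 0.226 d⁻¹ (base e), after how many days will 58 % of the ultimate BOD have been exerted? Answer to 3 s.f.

y/L₀ = 1 − e^(−k_d t) = 0.58 ⇒ e^(−k_d t) = 0.420
t = −ln(0.420) / 0.226 = 0.8675 / 0.226 = 3.838 d.

t ≈ 3.84 d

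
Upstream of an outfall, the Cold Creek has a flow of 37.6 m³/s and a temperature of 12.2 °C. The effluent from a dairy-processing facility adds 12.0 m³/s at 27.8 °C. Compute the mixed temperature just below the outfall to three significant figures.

Flow-weighted mixing: C = (Q_r C_r + Q_w C_w)/(Q_r + Q_w)
= (37.6×12.2 + 12.0×27.8)/(37.6 + 12.0) = 792.3/49.60 = 15.97 °C.

16.0 °C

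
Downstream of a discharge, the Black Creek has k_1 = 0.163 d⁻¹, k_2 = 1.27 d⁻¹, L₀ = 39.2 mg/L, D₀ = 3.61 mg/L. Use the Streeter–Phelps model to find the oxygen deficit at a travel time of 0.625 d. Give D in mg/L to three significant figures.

k_1 L₀/(k_2−k_1) = 0.163×39.2/(1.27−0.163) = 6.390/1.107 = 5.772 mg/L.
e^(−k_1 t) = e^(−0.163×0.6250) = 0.9031; e^(−k_2 t) = e^(−1.27×0.6250) = 0.4521.
D = 5.772 × (0.9031 − 0.4521) + 3.61 × 0.4521 = 2.603 + 1.632 = 4.235 mg/L.

D ≈ 4.24 mg/L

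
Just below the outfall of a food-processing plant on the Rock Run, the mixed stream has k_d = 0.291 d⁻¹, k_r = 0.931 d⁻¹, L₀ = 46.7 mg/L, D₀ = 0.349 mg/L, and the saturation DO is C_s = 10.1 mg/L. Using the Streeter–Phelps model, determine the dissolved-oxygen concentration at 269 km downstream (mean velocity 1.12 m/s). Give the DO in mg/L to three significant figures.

DO ≈ 2.21 mg/L

Travel time t = x/v = 269 km / (1.12 m/s) = 269000 m / 1.12 m/s = 240200 s = 2.780 d.
k_d L₀/(k_r−k_d) = 0.291×46.7/(0.931−0.291) = 13.59/0.6400 = 21.23 mg/L.
e^(−k_d t) = e^(−0.291×2.780) = 0.4453; e^(−k_r t) = e^(−0.931×2.780) = 0.07517.
D = 21.23 × (0.4453 − 0.07517) + 0.349 × 0.07517 = 7.860 + 0.02623 = 7.886 mg/L.
DO = C_s − D = 10.1 − 7.886 = 2.214 mg/L.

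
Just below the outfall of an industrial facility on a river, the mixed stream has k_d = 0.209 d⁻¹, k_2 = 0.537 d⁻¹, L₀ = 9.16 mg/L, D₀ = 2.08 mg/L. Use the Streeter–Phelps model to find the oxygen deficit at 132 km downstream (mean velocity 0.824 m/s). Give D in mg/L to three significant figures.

D ≈ 2.57 mg/L

Travel time t = x/v = 132 km / (0.824 m/s) = 132000 m / 0.824 m/s = 160200 s = 1.854 d.
k_d L₀/(k_2−k_d) = 0.209×9.16/(0.537−0.209) = 1.914/0.3280 = 5.837 mg/L.
e^(−k_d t) = e^(−0.209×1.854) = 0.6787; e^(−k_2 t) = e^(−0.537×1.854) = 0.3695.
D = 5.837 × (0.6787 − 0.3695) + 2.08 × 0.3695 = 1.805 + 0.7685 = 2.574 mg/L.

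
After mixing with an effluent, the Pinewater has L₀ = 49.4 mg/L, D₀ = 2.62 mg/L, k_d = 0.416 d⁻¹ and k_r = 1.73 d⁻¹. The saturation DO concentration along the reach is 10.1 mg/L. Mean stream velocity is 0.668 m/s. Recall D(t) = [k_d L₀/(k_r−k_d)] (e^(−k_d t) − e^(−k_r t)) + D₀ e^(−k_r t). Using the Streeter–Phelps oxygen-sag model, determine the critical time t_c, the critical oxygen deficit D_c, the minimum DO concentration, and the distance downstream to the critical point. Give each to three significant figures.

At the critical point dD/dt = 0, so k_d L₀ e^(−k_d t) = k_r D. Substituting D(t) from the Streeter–Phelps equation and solving for t gives
t_c = ln[(k_r/k_d)(1 − D₀(k_r−k_d)/(k_d L₀))] / (k_r−k_d).
Here k_r−k_d = 1.314 d⁻¹ and 1 − D₀(k_r−k_d)/(k_d L₀) = 1 − 2.62×1.314/(0.416×49.4) = 0.8325, so
t_c = ln(4.159 × 0.8325) / 1.314 = 1.242 / 1.314 = 0.9451 d.
L(t_c) = L₀ e^(−k_d t_c) = 49.4 × 0.6749 = 33.34 mg/L, and at the critical point k_r D_c = k_d L, so D_c = (0.416/1.73) × 33.34 = 8.017 mg/L.
Minimum DO = C_s − D_c = 10.1 − 8.017 = 2.083 mg/L.
x_c = v t_c = 0.668 m/s × 0.9451 d × 86400 s/d = 54550 m ≈ 54.5 km.

t_c ≈ 0.945 d; D_c ≈ 8.02 mg/L; min DO ≈ 2.08 mg/L; x_c ≈ 54.5 km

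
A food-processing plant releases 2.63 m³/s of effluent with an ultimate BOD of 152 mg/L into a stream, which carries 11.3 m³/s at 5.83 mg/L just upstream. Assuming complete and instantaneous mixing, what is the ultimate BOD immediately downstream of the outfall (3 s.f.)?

33.4 mg/L

Flow-weighted mixing: C = (Q_r C_r + Q_w C_w)/(Q_r + Q_w)
= (11.3×5.83 + 2.63×152)/(11.3 + 2.63) = 465.6/13.93 = 33.43 mg/L.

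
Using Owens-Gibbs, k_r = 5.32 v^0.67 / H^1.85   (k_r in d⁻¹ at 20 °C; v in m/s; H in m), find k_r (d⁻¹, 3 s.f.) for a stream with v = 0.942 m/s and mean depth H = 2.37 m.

k_r = 5.32 × 0.942^0.67 / 2.37^1.85 = 5.32 × 0.9608 / 4.935 = 1.036 d⁻¹.

k_r ≈ 1.04 d⁻¹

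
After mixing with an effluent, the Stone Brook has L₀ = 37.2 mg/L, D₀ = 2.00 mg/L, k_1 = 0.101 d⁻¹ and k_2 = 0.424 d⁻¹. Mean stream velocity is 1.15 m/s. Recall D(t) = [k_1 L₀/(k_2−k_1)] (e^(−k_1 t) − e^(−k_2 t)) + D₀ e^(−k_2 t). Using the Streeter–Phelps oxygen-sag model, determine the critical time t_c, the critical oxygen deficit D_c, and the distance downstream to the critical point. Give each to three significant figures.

t_c ≈ 3.86 d; D_c ≈ 6.00 mg/L; x_c ≈ 383 km

t_c = [1/(k_2−k_1)] ln[(k_2/k_1)(1 − D₀(k_2−k_1)/(k_1 L₀))]
= [1/(0.424−0.101)] ln[(0.424/0.101)(1 − 2.00×0.3230/(0.101×37.2))]
= (1/0.3230) ln[4.198 × 0.8281] = 3.096 × ln(3.476) = 3.096 × 1.246 = 3.857 d.
L(t_c) = L₀ e^(−k_1 t_c) = 37.2 × 0.6773 = 25.20 mg/L, and at the critical point k_2 D_c = k_1 L, so D_c = (0.101/0.424) × 25.20 = 6.002 mg/L.
x_c = v t_c = 1.15 m/s × 3.857 d × 86400 s/d = 383300 m ≈ 383 km.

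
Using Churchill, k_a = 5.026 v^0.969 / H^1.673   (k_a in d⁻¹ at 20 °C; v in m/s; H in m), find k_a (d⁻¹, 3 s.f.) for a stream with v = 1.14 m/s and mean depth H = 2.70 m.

k_a ≈ 1.08 d⁻¹

k_a = 5.026 × 1.14^0.969 / 2.70^1.673 = 5.026 × 1.135 / 5.268 = 1.083 d⁻¹.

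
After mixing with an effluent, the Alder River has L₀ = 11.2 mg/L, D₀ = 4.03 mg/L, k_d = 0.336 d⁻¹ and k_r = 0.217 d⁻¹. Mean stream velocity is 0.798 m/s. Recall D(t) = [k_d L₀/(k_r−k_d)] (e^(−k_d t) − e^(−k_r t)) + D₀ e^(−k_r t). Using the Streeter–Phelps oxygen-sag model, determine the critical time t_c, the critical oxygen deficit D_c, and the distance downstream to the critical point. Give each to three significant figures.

t_c = [1/(k_r−k_d)] ln[(k_r/k_d)(1 − D₀(k_r−k_d)/(k_d L₀))]
= [1/(0.217−0.336)] ln[(0.217/0.336)(1 − 4.03×-0.1190/(0.336×11.2))]
= (1/-0.1190) ln[0.6458 × 1.127] = -8.403 × ln(0.7281) = -8.403 × -0.3173 = 2.666 d.
D_c = (k_d/k_r) L₀ e^(−k_d t_c) = (0.336/0.217) × 11.2 × e^(−0.336×2.666) = 1.548 × 11.2 × 0.4083 = 7.080 mg/L.
x_c = v t_c = 0.798 m/s × 2.666 d × 86400 s/d = 183800 m ≈ 184 km.

t_c ≈ 2.67 d; D_c ≈ 7.08 mg/L; x_c ≈ 184 km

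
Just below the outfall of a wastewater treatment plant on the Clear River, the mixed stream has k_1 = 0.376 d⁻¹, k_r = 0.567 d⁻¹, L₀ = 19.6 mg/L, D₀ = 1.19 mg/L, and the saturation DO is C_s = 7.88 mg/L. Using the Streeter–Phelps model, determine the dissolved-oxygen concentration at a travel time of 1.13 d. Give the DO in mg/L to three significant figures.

k_1 L₀/(k_r−k_1) = 0.376×19.6/(0.567−0.376) = 7.370/0.1910 = 38.58 mg/L.
e^(−k_1 t) = e^(−0.376×1.130) = 0.6538; e^(−k_r t) = e^(−0.567×1.130) = 0.5269.
D = 38.58 × (0.6538 − 0.5269) + 1.19 × 0.5269 = 4.898 + 0.6270 = 5.525 mg/L.
DO = C_s − D = 7.88 − 5.525 = 2.355 mg/L.

DO ≈ 2.36 mg/L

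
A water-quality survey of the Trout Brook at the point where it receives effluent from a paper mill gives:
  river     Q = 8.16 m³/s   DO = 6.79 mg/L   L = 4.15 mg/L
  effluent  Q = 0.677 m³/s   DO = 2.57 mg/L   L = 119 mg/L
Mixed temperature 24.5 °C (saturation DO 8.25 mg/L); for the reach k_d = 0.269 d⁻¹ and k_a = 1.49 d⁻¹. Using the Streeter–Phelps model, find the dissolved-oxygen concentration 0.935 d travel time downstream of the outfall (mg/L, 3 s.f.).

DO ≈ 6.30 mg/L

Mixed DO = (8.16×6.79 + 0.677×2.57)/(8.16+0.677) = 57.15/8.837 = 6.467 mg/L.
Mixed L₀ = (8.16×4.15 + 0.677×119)/(8.837) = 114.4/8.837 = 12.95 mg/L.
Initial deficit D₀ = C_s − DO₀ = 8.25 − 6.467 = 1.783 mg/L.
D(0.935) = [0.269×12.95/(1.49−0.269)](e^(−0.269×0.935) − e^(−1.49×0.935)) + 1.783 e^(−1.49×0.935)
= 2.853 × (0.7776 − 0.2483) + 1.783 × 0.2483 = 1.953 mg/L.
DO = 8.25 − 1.953 = 6.297 mg/L.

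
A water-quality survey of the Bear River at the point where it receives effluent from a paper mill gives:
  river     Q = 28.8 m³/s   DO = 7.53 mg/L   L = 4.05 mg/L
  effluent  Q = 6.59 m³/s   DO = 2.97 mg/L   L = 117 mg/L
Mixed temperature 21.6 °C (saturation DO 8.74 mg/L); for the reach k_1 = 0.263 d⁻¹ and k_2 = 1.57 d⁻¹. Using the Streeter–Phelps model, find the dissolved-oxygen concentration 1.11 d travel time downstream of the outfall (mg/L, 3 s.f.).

Mixed DO = (28.8×7.53 + 6.59×2.97)/(28.8+6.59) = 236.4/35.39 = 6.681 mg/L.
Mixed L₀ = (28.8×4.05 + 6.59×117)/(35.39) = 887.7/35.39 = 25.08 mg/L.
Initial deficit D₀ = C_s − DO₀ = 8.74 − 6.681 = 2.059 mg/L.
D(1.11) = [0.263×25.08/(1.57−0.263)](e^(−0.263×1.11) − e^(−1.57×1.11)) + 2.059 e^(−1.57×1.11)
= 5.047 × (0.7468 − 0.1750) + 2.059 × 0.1750 = 3.246 mg/L.
DO = 8.74 − 3.246 = 5.494 mg/L.

DO ≈ 5.49 mg/L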